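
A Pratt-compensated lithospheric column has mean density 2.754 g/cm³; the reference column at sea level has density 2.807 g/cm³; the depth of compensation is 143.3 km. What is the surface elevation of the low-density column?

ρ_ref D = ρ (D + h) → h = D (ρ_ref − ρ)/ρ.
h = 143.3 km × (2.807 − 2.754)/2.754 = 2.76 km.

2.76 km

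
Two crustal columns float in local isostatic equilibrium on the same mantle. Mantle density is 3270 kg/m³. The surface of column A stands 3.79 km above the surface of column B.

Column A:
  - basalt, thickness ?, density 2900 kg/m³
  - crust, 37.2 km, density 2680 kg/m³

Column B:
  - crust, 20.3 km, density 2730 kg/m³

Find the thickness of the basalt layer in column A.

Take the compensation level at the base of the deeper column (depth z_c below the surface of column A) and equate Σ ρ_i t_i down to z_c; mantle fills any gap and the z_c terms cancel.
Column A: x×2900 + 37.2×2680 + (z_c − 37.2 − x)×3270
Column B: 3.79×0 + 20.3×2730 + (z_c − 3.79 − 20.3)×3270
The z_c×3270 term appears on both sides and cancels. Collect the known terms of each column as K = Σ(ρt)_known − 3270 × (depth of known layers): K_A = 99696 − 3270×37.2 = −21948; K_B = 55419 − 3270×(3.79 + 20.3) = −23355.3.
Balance: K_A − x×(3270 − 2900) = K_B, so x = (K_A − K_B)/(3270 − 2900) = 1407.3/370 = 3.8 km.

3.8 km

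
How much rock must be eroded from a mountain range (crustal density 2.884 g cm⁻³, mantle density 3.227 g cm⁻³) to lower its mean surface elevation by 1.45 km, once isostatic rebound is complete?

Net drop Δ = e − u = e − e ρ_c/ρ_m = e (ρ_m − ρ_c)/ρ_m.
e = Δ ρ_m/(ρ_m − ρ_c) = 1.45 km × 3.227/0.343 = 13.6 km.

13.6 km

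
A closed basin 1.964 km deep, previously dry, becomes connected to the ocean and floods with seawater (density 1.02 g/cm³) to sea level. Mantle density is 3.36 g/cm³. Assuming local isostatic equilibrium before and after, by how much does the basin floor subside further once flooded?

0.856 km

After flooding the water column is d + s deep. Its weight must equal the weight of mantle displaced by the extra subsidence s: (d + s) ρ_w = s ρ_m.
s = d ρ_w / (ρ_m − ρ_w) = 1.964 km × 1.02/(3.36 − 1.02) = 0.856 km.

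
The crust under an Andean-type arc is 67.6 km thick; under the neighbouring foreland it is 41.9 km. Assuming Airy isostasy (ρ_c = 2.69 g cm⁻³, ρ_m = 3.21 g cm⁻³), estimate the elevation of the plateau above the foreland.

Excess crust Δ = 67.6 km − 41.9 km = 25.7 km, split between elevation h and root r with h + r = Δ.
Airy balance ρ_c h = (ρ_m − ρ_c) r gives r = h ρ_c/(ρ_m − ρ_c), so h (1 + ρ_c/(ρ_m − ρ_c)) = Δ, i.e. h = Δ (ρ_m − ρ_c)/ρ_m.
h = 25.7 km × 0.52/3.21 = 4.16 km.

4.16 km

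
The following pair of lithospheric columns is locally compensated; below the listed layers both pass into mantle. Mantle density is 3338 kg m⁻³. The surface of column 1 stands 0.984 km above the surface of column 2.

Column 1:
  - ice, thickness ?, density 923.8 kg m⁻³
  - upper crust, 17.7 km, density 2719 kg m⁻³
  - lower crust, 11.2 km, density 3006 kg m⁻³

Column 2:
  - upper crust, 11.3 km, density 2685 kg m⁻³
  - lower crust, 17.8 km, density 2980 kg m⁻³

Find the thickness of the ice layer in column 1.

0.978 km

Take the compensation level at the base of the deeper column (depth z_c below the surface of column 1) and equate Σ ρ_i t_i down to z_c; mantle fills any gap and the z_c terms cancel.
Column 1: x×923.8 + 17.7×2719 + 11.2×3006 + (z_c − 28.9 − x)×3338
Column 2: 0.984×0 + 11.3×2685 + 17.8×2980 + (z_c − 0.984 − 29.1)×3338
The z_c×3338 term appears on both sides and cancels. Collect the known terms of each column as K = Σ(ρt)_known − 3338 × (depth of known layers): K_1 = 81793.5 − 3338×28.9 = −14674.7; K_2 = 83384.5 − 3338×(0.984 + 29.1) = −17035.892.
Balance: K_1 − x×(3338 − 923.8) = K_2, so x = (K_1 − K_2)/(3338 − 923.8) = 2361.19/2414.2 = 0.978 km.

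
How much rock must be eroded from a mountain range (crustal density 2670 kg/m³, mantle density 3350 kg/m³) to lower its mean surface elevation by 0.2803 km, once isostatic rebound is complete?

Net drop Δ = e − u = e − e ρ_c/ρ_m = e (ρ_m − ρ_c)/ρ_m.
e = Δ ρ_m/(ρ_m − ρ_c) = 0.2803 km × 3350/680 = 1.38 km.

1.38 km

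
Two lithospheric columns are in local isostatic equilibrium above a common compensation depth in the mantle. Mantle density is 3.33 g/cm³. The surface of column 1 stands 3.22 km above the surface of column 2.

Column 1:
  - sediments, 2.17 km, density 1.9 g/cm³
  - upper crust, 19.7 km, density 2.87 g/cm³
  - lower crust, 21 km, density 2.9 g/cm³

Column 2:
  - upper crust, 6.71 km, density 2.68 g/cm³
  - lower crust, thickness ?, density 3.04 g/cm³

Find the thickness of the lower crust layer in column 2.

Take the compensation level at the base of the deeper column (depth z_c below the surface of column 1) and equate Σ ρ_i t_i down to z_c; mantle fills any gap and the z_c terms cancel.
Column 1: 2.17×1.9 + 19.7×2.87 + 21×2.9 + (z_c − 42.87)×3.33
Column 2: 3.22×0 + 6.71×2.68 + x×3.04 + (z_c − 3.22 − 6.71 − x)×3.33
The z_c×3.33 term appears on both sides and cancels. Collect the known terms of each column as K = Σ(ρt)_known − 3.33 × (depth of known layers): K_1 = 121.562 − 3.33×42.87 = −21.1951; K_2 = 17.9828 − 3.33×(3.22 + 6.71) = −15.0841.
Balance: K_1 = K_2 − x×(3.33 − 3.04), so x = (K_2 − K_1)/(3.33 − 3.04) = 6.111/0.29 = 21.1 km.

21.1 km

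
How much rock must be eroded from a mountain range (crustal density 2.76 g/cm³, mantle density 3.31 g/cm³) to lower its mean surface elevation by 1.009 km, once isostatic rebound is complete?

Net drop Δ = e − u = e − e ρ_c/ρ_m = e (ρ_m − ρ_c)/ρ_m.
e = Δ ρ_m/(ρ_m − ρ_c) = 1.009 km × 3.31/0.55 = 6.07 km.

6.07 km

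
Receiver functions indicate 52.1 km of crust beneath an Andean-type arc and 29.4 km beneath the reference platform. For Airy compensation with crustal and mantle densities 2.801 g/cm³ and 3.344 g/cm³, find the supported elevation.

3.69 km

Excess crust Δ = 52.1 km − 29.4 km = 22.7 km, split between elevation h and root r with h + r = Δ.
Airy balance ρ_c h = (ρ_m − ρ_c) r gives r = h ρ_c/(ρ_m − ρ_c), so h (1 + ρ_c/(ρ_m − ρ_c)) = Δ, i.e. h = Δ (ρ_m − ρ_c)/ρ_m.
h = 22.7 km × 0.543/3.344 = 3.69 km.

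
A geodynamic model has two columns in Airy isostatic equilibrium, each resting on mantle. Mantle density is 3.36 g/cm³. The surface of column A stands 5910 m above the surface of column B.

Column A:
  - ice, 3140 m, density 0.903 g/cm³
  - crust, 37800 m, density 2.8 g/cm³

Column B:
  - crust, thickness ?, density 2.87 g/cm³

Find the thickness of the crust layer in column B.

18400 m

Take the compensation level at the base of the deeper column (depth z_c below the surface of column A) and equate Σ ρ_i t_i down to z_c; mantle fills any gap and the z_c terms cancel.
Column A: 3140×0.903 + 37800×2.8 + (z_c − 40940)×3.36
Column B: 5910×0 + x×2.87 + (z_c − 5910 − 0 − x)×3.36
The z_c×3.36 term appears on both sides and cancels. Collect the known terms of each column as K = Σ(ρt)_known − 3.36 × (depth of known layers): K_A = 108675.42 − 3.36×40940 = −28882.98; K_B = 0 − 3.36×(5910 + 0) = −19857.6.
Balance: K_A = K_B − x×(3.36 − 2.87), so x = (K_B − K_A)/(3.36 − 2.87) = 9025.38/0.49 = 18400 m.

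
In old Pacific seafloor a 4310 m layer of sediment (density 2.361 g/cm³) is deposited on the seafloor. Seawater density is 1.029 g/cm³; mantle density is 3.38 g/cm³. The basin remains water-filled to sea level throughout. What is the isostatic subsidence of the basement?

2440 m

Submarine loading: the sediment displaces seawater, and the subsidence is in turn flooded, so s (ρ_m − ρ_w) = t (ρ_sed − ρ_w).
s = 4310 m × (2.361 − 1.029) / (3.38 − 1.029) = 2440 m.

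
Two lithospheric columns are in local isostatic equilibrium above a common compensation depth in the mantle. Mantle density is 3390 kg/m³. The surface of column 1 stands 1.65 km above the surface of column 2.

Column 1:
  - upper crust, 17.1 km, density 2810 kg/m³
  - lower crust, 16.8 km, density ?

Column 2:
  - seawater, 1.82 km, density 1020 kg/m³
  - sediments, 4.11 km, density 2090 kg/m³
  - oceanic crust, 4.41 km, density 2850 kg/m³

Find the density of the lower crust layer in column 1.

Take the compensation level at the base of the deeper column (depth z_c below the surface of column 1) and equate Σ ρ_i t_i down to z_c; mantle fills any gap and the z_c terms cancel.
Column 1: 17.1×2810 + 16.8×ρ + (z_c − 33.9)×3390
Column 2: 1.65×0 + 1.82×1020 + 4.11×2090 + 4.41×2850 + (z_c − 1.65 − 10.34)×3390
The z_c×3390 term appears on both sides and cancels. Collect the known terms of each column as K = Σ(ρt)_known − 3390 × (depth of known layers): K_1 = 48051 − 3390×33.9 = −66870; K_2 = 23014.8 − 3390×(1.65 + 10.34) = −17631.3.
Balance: K_1 + 16.8×ρ = K_2, so ρ = (K_2 − K_1)/16.8 = 49238.7/16.8 = 2930 kg/m³.

2930 kg/m³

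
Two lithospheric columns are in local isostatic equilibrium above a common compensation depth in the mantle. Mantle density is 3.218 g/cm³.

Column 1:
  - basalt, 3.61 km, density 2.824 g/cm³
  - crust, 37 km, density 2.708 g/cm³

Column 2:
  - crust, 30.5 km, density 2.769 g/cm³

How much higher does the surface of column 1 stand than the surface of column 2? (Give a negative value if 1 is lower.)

2.05 km

For any compensation level in the mantle, the mantle terms cancel and isostasy reduces to e = (Σt_1 − Σt_2) − (Σ(ρt)_1 − Σ(ρt)_2) / ρ_m.
Σt_1 = 40.61 km; Σt_2 = 30.5 km; Σ(ρt)_1 = 110.39064; Σ(ρt)_2 = 84.4545 (in km·g/cm³).
e = (40.61 − 30.5) − (110.39064 − 84.4545) / 3.218 = 2.05 km.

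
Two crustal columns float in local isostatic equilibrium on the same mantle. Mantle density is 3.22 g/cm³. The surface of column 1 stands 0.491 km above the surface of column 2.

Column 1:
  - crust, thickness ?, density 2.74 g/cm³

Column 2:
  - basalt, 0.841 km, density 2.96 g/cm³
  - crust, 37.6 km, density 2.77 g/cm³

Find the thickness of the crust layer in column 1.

39 km

Take the compensation level at the base of the deeper column (depth z_c below the surface of column 1) and equate Σ ρ_i t_i down to z_c; mantle fills any gap and the z_c terms cancel.
Column 1: x×2.74 + (z_c − 0 − x)×3.22
Column 2: 0.491×0 + 0.841×2.96 + 37.6×2.77 + (z_c − 0.491 − 38.441)×3.22
The z_c×3.22 term appears on both sides and cancels. Collect the known terms of each column as K = Σ(ρt)_known − 3.22 × (depth of known layers): K_1 = 0 − 3.22×0 = 0; K_2 = 106.64136 − 3.22×(0.491 + 38.441) = −18.71968.
Balance: K_1 − x×(3.22 − 2.74) = K_2, so x = (K_1 − K_2)/(3.22 − 2.74) = 18.7197/0.48 = 39 km.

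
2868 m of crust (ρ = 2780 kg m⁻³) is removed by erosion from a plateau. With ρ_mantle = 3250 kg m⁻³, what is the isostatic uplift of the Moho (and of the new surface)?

2450 m

Unloading: uplift u = e ρ_c/ρ_m = 2868 m × 2780/3250 = 2450 m.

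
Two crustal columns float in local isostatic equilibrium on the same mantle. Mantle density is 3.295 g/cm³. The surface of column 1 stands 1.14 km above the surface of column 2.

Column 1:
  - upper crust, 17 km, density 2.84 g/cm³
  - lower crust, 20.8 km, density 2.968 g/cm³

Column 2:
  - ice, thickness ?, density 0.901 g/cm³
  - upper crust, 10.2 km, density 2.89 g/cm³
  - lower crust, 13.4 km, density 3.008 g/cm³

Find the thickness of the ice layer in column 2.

Take the compensation level at the base of the deeper column (depth z_c below the surface of column 1) and equate Σ ρ_i t_i down to z_c; mantle fills any gap and the z_c terms cancel.
Column 1: 17×2.84 + 20.8×2.968 + (z_c − 37.8)×3.295
Column 2: 1.14×0 + x×0.901 + 10.2×2.89 + 13.4×3.008 + (z_c − 1.14 − 23.6 − x)×3.295
The z_c×3.295 term appears on both sides and cancels. Collect the known terms of each column as K = Σ(ρt)_known − 3.295 × (depth of known layers): K_1 = 110.0144 − 3.295×37.8 = −14.5366; K_2 = 69.7852 − 3.295×(1.14 + 23.6) = −11.7331.
Balance: K_1 = K_2 − x×(3.295 − 0.901), so x = (K_2 − K_1)/(3.295 − 0.901) = 2.8035/2.394 = 1.17 km.

1.17 km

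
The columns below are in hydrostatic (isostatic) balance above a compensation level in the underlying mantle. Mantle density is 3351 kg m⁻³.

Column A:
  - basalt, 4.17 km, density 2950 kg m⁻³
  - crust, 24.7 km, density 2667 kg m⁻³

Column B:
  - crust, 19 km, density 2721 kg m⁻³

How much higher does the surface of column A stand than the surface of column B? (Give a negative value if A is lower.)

1.97 km

For any compensation level in the mantle, the mantle terms cancel and isostasy reduces to e = (Σt_A − Σt_B) − (Σ(ρt)_A − Σ(ρt)_B) / ρ_m.
Σt_A = 28.87 km; Σt_B = 19 km; Σ(ρt)_A = 78176.4; Σ(ρt)_B = 51699 (in km·kg m⁻³).
e = (28.87 − 19) − (78176.4 − 51699) / 3351 = 1.97 km.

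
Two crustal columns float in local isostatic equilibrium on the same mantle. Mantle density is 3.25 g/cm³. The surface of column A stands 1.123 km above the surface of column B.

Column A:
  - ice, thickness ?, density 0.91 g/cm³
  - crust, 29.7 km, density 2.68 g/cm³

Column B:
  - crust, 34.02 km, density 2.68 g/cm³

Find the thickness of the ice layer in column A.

Take the compensation level at the base of the deeper column (depth z_c below the surface of column A) and equate Σ ρ_i t_i down to z_c; mantle fills any gap and the z_c terms cancel.
Column A: x×0.91 + 29.7×2.68 + (z_c − 29.7 − x)×3.25
Column B: 1.123×0 + 34.02×2.68 + (z_c − 1.123 − 34.02)×3.25
The z_c×3.25 term appears on both sides and cancels. Collect the known terms of each column as K = Σ(ρt)_known − 3.25 × (depth of known layers): K_A = 79.596 − 3.25×29.7 = −16.929; K_B = 91.1736 − 3.25×(1.123 + 34.02) = −23.04115.
Balance: K_A − x×(3.25 − 0.91) = K_B, so x = (K_A − K_B)/(3.25 − 0.91) = 6.11215/2.34 = 2.61 km.

2.61 km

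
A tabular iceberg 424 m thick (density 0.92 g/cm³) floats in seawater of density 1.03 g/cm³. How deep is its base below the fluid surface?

379 m

Draft d = t ρ_obj/ρ_fluid = 424 m × 0.92/1.03 = 379 m.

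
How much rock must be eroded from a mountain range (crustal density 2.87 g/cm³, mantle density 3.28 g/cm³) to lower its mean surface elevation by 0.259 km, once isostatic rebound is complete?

2.07 km

Net drop Δ = e − u = e − e ρ_c/ρ_m = e (ρ_m − ρ_c)/ρ_m.
e = Δ ρ_m/(ρ_m − ρ_c) = 0.259 km × 3.28/0.41 = 2.07 km.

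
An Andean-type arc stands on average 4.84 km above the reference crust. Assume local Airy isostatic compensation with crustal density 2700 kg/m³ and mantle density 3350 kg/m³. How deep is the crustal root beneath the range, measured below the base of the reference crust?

Balancing pressure at the compensation depth: the weight of the topography is balanced by the buoyancy of the root, ρ_c h = (ρ_m − ρ_c) r.
r = h · ρ_c / (ρ_m − ρ_c) = 4.84 km × 2700 / (3350 − 2700) = 20.1 km.

20.1 km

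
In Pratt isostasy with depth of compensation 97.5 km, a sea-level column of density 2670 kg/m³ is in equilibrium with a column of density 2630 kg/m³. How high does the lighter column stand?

ρ_ref D = ρ (D + h) → h = D (ρ_ref − ρ)/ρ.
h = 97.5 km × (2670 − 2630)/2630 = 1.48 km.

1.48 km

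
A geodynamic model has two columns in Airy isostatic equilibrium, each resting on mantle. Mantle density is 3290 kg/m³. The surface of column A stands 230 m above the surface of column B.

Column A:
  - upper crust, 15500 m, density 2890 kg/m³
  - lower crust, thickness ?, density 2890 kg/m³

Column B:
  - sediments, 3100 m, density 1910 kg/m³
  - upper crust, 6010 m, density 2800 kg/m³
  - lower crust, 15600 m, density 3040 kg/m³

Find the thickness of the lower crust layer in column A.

14200 m

Take the compensation level at the base of the deeper column (depth z_c below the surface of column A) and equate Σ ρ_i t_i down to z_c; mantle fills any gap and the z_c terms cancel.
Column A: 15500×2890 + x×2890 + (z_c − 15500 − x)×3290
Column B: 230×0 + 3100×1910 + 6010×2800 + 15600×3040 + (z_c − 230 − 24710)×3290
The z_c×3290 term appears on both sides and cancels. Collect the known terms of each column as K = Σ(ρt)_known − 3290 × (depth of known layers): K_A = 44795000 − 3290×15500 = −6200000; K_B = 70173000 − 3290×(230 + 24710) = −11879600.
Balance: K_A − x×(3290 − 2890) = K_B, so x = (K_A − K_B)/(3290 − 2890) = 5679600/400 = 14200 m.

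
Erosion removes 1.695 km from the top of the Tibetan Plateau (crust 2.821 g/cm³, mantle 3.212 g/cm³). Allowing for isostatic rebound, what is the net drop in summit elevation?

Rebound u = e ρ_c/ρ_m = 1.695 km × 2.821/3.212 = 1.489 km.
Net surface drop = e − u = 1.695 km − 1.489 km = e (ρ_m − ρ_c)/ρ_m = 0.206 km.

0.206 km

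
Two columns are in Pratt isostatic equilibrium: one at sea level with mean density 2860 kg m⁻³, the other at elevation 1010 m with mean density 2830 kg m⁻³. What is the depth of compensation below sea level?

95300 m

ρ_ref D = ρ (D + h) → D (ρ_ref − ρ) = ρ h.
D = ρ h/(ρ_ref − ρ) = 2830 × 1010 m/(2860 − 2830) = 95300 m.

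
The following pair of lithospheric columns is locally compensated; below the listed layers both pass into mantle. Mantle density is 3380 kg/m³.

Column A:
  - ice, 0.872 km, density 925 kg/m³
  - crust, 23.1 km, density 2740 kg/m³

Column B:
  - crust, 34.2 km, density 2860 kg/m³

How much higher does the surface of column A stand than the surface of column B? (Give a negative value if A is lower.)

For any compensation level in the mantle, the mantle terms cancel and isostasy reduces to e = (Σt_A − Σt_B) − (Σ(ρt)_A − Σ(ρt)_B) / ρ_m.
Σt_A = 23.972 km; Σt_B = 34.2 km; Σ(ρt)_A = 64100.6; Σ(ρt)_B = 97812 (in km·kg/m³).
e = (23.972 − 34.2) − (64100.6 − 97812) / 3380 = −0.254 km.

−0.254 km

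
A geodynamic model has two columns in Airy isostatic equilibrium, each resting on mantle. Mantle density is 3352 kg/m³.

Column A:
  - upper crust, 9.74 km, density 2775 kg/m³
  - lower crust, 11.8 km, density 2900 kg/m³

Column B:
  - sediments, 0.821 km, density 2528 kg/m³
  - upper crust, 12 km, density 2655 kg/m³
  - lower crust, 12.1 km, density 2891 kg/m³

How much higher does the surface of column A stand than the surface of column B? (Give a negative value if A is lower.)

−1.09 km

For any compensation level in the mantle, the mantle terms cancel and isostasy reduces to e = (Σt_A − Σt_B) − (Σ(ρt)_A − Σ(ρt)_B) / ρ_m.
Σt_A = 21.54 km; Σt_B = 24.921 km; Σ(ρt)_A = 61248.5; Σ(ρt)_B = 68916.588 (in km·kg/m³).
e = (21.54 − 24.921) − (61248.5 − 68916.588) / 3352 = −1.09 km.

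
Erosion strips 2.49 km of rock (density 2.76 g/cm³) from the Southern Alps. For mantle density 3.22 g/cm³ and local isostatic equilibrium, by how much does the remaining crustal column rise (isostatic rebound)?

2.13 km

Unloading: uplift u = e ρ_c/ρ_m = 2.49 km × 2.76/3.22 = 2.13 km.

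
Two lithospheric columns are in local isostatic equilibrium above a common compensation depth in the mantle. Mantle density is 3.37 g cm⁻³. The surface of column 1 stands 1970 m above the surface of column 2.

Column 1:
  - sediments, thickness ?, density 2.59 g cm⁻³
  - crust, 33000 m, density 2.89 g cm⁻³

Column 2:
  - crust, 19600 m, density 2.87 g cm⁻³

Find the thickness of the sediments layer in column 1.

Take the compensation level at the base of the deeper column (depth z_c below the surface of column 1) and equate Σ ρ_i t_i down to z_c; mantle fills any gap and the z_c terms cancel.
Column 1: x×2.59 + 33000×2.89 + (z_c − 33000 − x)×3.37
Column 2: 1970×0 + 19600×2.87 + (z_c − 1970 − 19600)×3.37
The z_c×3.37 term appears on both sides and cancels. Collect the known terms of each column as K = Σ(ρt)_known − 3.37 × (depth of known layers): K_1 = 95370 − 3.37×33000 = −15840; K_2 = 56252 − 3.37×(1970 + 19600) = −16438.9.
Balance: K_1 − x×(3.37 − 2.59) = K_2, so x = (K_1 − K_2)/(3.37 − 2.59) = 598.9/0.78 = 768 m.

768 m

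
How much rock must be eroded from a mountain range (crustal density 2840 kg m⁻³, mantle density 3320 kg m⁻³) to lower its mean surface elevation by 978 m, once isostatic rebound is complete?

Net drop Δ = e − u = e − e ρ_c/ρ_m = e (ρ_m − ρ_c)/ρ_m.
e = Δ ρ_m/(ρ_m − ρ_c) = 978 m × 3320/480 = 6760 m.

6760 m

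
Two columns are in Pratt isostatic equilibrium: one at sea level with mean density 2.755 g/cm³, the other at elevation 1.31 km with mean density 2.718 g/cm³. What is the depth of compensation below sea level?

ρ_ref D = ρ (D + h) → D (ρ_ref − ρ) = ρ h.
D = ρ h/(ρ_ref − ρ) = 2.718 × 1.31 km/(2.755 − 2.718) = 96.2 km.

96.2 km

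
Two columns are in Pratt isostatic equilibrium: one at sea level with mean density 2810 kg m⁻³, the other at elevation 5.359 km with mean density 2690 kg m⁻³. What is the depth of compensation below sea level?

ρ_ref D = ρ (D + h) → D (ρ_ref − ρ) = ρ h.
D = ρ h/(ρ_ref − ρ) = 2690 × 5.359 km/(2810 − 2690) = 120 km.

120 km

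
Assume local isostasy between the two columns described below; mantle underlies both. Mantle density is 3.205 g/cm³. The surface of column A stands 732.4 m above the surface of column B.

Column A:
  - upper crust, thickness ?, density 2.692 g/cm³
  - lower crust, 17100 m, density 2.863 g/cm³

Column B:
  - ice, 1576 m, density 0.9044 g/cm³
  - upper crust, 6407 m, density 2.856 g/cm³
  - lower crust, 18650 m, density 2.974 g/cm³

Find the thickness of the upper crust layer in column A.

13000 m

Take the compensation level at the base of the deeper column (depth z_c below the surface of column A) and equate Σ ρ_i t_i down to z_c; mantle fills any gap and the z_c terms cancel.
Column A: x×2.692 + 17100×2.863 + (z_c − 17100 − x)×3.205
Column B: 732.4×0 + 1576×0.9044 + 6407×2.856 + 18650×2.974 + (z_c − 732.4 − 26633)×3.205
The z_c×3.205 term appears on both sides and cancels. Collect the known terms of each column as K = Σ(ρt)_known − 3.205 × (depth of known layers): K_A = 48957.3 − 3.205×17100 = −5848.2; K_B = 75188.8264 − 3.205×(732.4 + 26633) = −12517.2806.
Balance: K_A − x×(3.205 − 2.692) = K_B, so x = (K_A − K_B)/(3.205 − 2.692) = 6669.08/0.513 = 13000 m.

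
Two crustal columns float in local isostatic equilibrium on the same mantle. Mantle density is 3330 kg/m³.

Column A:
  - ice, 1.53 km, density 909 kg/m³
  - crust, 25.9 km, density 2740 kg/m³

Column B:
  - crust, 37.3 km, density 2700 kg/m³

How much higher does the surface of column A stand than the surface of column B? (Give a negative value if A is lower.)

For any compensation level in the mantle, the mantle terms cancel and isostasy reduces to e = (Σt_A − Σt_B) − (Σ(ρt)_A − Σ(ρt)_B) / ρ_m.
Σt_A = 27.43 km; Σt_B = 37.3 km; Σ(ρt)_A = 72356.77; Σ(ρt)_B = 100710 (in km·kg/m³).
e = (27.43 − 37.3) − (72356.77 − 100710) / 3330 = −1.36 km.

−1.36 km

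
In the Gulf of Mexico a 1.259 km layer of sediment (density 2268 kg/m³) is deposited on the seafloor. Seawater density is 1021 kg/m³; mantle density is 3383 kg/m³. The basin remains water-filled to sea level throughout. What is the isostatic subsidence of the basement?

0.665 km

Submarine loading: the sediment displaces seawater, and the subsidence is in turn flooded, so s (ρ_m − ρ_w) = t (ρ_sed − ρ_w).
s = 1.259 km × (2268 − 1021) / (3383 − 1021) = 0.665 km.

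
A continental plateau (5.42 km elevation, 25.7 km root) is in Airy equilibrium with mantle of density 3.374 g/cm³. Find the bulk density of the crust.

ρ_c h = (ρ_m − ρ_c) r → ρ_c (h + r) = ρ_m r → ρ_c = ρ_m r / (h + r).
ρ_c = 3.374 × 25.7 km / (5.42 km + 25.7 km) = 2.79 g/cm³.

2.79 g/cm³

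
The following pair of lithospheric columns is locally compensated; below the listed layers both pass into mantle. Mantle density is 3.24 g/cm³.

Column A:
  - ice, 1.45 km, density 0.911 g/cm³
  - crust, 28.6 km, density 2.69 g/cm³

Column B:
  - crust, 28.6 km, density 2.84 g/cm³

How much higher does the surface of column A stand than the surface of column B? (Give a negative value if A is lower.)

2.37 km

For any compensation level in the mantle, the mantle terms cancel and isostasy reduces to e = (Σt_A − Σt_B) − (Σ(ρt)_A − Σ(ρt)_B) / ρ_m.
Σt_A = 30.05 km; Σt_B = 28.6 km; Σ(ρt)_A = 78.25495; Σ(ρt)_B = 81.224 (in km·g/cm³).
e = (30.05 − 28.6) − (78.25495 − 81.224) / 3.24 = 2.37 km.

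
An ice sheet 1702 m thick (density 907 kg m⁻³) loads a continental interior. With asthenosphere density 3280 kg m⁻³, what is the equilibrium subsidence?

471 m

By Archimedes' principle applied to the lithosphere: the ice load ρ_ice t is balanced by mantle displaced below, ρ_m s.
s = t ρ_ice / ρ_m = 1702 m × 907/3280 = 471 m.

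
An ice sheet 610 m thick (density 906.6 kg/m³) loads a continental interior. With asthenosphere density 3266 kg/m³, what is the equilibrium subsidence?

169 m

In Airy isostatic equilibrium: the ice load ρ_ice t is balanced by mantle displaced below, ρ_m s.
s = t ρ_ice / ρ_m = 610 m × 906.6/3266 = 169 m.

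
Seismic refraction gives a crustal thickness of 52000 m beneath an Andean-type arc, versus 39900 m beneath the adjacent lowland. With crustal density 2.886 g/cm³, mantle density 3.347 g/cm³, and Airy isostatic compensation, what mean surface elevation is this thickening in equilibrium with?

Excess crust Δ = 52000 m − 39900 m = 12100 m, split between elevation h and root r with h + r = Δ.
Airy balance ρ_c h = (ρ_m − ρ_c) r gives r = h ρ_c/(ρ_m − ρ_c), so h (1 + ρ_c/(ρ_m − ρ_c)) = Δ, i.e. h = Δ (ρ_m − ρ_c)/ρ_m.
h = 12100 m × 0.461/3.347 = 1670 m.

1670 m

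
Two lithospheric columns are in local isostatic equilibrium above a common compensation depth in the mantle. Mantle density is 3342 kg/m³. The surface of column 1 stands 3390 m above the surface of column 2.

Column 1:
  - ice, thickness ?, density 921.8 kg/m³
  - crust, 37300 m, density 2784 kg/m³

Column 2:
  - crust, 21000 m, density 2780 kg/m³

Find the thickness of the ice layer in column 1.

958 m

Take the compensation level at the base of the deeper column (depth z_c below the surface of column 1) and equate Σ ρ_i t_i down to z_c; mantle fills any gap and the z_c terms cancel.
Column 1: x×921.8 + 37300×2784 + (z_c − 37300 − x)×3342
Column 2: 3390×0 + 21000×2780 + (z_c − 3390 − 21000)×3342
The z_c×3342 term appears on both sides and cancels. Collect the known terms of each column as K = Σ(ρt)_known − 3342 × (depth of known layers): K_1 = 103843200 − 3342×37300 = −20813400; K_2 = 58380000 − 3342×(3390 + 21000) = −23131380.
Balance: K_1 − x×(3342 − 921.8) = K_2, so x = (K_1 − K_2)/(3342 − 921.8) = 2317980/2420.2 = 958 m.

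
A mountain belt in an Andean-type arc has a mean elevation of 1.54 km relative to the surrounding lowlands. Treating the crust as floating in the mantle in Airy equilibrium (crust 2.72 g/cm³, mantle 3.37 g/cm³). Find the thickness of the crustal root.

Isostatic balance requires: the weight of the topography is balanced by the buoyancy of the root, ρ_c h = (ρ_m − ρ_c) r.
r = h · ρ_c / (ρ_m − ρ_c) = 1.54 km × 2.72 / (3.37 − 2.72) = 6.44 km.

6.44 km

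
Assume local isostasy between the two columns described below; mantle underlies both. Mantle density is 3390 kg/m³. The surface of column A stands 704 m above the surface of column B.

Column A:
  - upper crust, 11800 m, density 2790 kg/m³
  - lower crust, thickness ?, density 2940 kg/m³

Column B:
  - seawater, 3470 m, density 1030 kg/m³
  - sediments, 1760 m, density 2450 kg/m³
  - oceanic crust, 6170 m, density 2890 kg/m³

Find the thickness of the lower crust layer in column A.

18300 m

Take the compensation level at the base of the deeper column (depth z_c below the surface of column A) and equate Σ ρ_i t_i down to z_c; mantle fills any gap and the z_c terms cancel.
Column A: 11800×2790 + x×2940 + (z_c − 11800 − x)×3390
Column B: 704×0 + 3470×1030 + 1760×2450 + 6170×2890 + (z_c − 704 − 11400)×3390
The z_c×3390 term appears on both sides and cancels. Collect the known terms of each column as K = Σ(ρt)_known − 3390 × (depth of known layers): K_A = 32922000 − 3390×11800 = −7080000; K_B = 25717400 − 3390×(704 + 11400) = −15315160.
Balance: K_A − x×(3390 − 2940) = K_B, so x = (K_A − K_B)/(3390 − 2940) = 8235160/450 = 18300 m.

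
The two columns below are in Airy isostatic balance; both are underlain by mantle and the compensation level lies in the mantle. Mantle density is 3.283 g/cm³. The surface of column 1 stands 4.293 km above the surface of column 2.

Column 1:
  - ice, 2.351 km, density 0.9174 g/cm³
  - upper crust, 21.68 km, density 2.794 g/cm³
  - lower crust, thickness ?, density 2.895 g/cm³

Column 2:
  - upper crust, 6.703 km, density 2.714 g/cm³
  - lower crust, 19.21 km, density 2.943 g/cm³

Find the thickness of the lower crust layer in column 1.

Take the compensation level at the base of the deeper column (depth z_c below the surface of column 1) and equate Σ ρ_i t_i down to z_c; mantle fills any gap and the z_c terms cancel.
Column 1: 2.351×0.9174 + 21.68×2.794 + x×2.895 + (z_c − 24.031 − x)×3.283
Column 2: 4.293×0 + 6.703×2.714 + 19.21×2.943 + (z_c − 4.293 − 25.913)×3.283
The z_c×3.283 term appears on both sides and cancels. Collect the known terms of each column as K = Σ(ρt)_known − 3.283 × (depth of known layers): K_1 = 62.7307274 − 3.283×24.031 = −16.1630456; K_2 = 74.726972 − 3.283×(4.293 + 25.913) = −24.439326.
Balance: K_1 − x×(3.283 − 2.895) = K_2, so x = (K_1 − K_2)/(3.283 − 2.895) = 8.27628/0.388 = 21.3 km.

21.3 km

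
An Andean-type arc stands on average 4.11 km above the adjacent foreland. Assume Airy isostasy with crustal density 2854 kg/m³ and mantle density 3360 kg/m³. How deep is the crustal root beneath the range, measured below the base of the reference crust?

Balancing pressure at the compensation depth: the weight of the topography is balanced by the buoyancy of the root, ρ_c h = (ρ_m − ρ_c) r.
r = h · ρ_c / (ρ_m − ρ_c) = 4.11 km × 2854 / (3360 − 2854) = 23.2 km.

23.2 km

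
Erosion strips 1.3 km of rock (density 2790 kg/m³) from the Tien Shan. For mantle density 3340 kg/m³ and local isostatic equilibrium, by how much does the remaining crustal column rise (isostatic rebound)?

1.09 km

Unloading: uplift u = e ρ_c/ρ_m = 1.3 km × 2790/3340 = 1.09 km.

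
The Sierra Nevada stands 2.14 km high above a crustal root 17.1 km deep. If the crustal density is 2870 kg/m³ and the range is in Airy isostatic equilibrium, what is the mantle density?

Airy balance: ρ_c h = (ρ_m − ρ_c) r → ρ_m = ρ_c (1 + h/r).
ρ_m = 2870 × (1 + 2.14 km/17.1 km) = 3230 kg/m³.

3230 kg/m³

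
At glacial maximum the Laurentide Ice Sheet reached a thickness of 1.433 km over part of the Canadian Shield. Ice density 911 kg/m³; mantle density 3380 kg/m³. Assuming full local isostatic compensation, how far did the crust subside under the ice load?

0.386 km

In Airy isostatic equilibrium: the ice load ρ_ice t is balanced by mantle displaced below, ρ_m s.
s = t ρ_ice / ρ_m = 1.433 km × 911/3380 = 0.386 km.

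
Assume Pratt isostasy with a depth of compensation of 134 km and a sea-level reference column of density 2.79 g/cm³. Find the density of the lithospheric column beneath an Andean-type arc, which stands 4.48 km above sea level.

Pratt balance: ρ_ref D = ρ (D + h).
ρ = ρ_ref D/(D + h) = 2.79 × 134 km/(134 km + 4.48 km) = 2.7 g/cm³.

2.7 g/cm³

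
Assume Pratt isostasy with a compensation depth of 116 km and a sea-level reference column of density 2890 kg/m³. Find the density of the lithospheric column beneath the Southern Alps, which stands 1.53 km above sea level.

Pratt balance: ρ_ref D = ρ (D + h).
ρ = ρ_ref D/(D + h) = 2890 × 116 km/(116 km + 1.53 km) = 2850 kg/m³.

2850 kg/m³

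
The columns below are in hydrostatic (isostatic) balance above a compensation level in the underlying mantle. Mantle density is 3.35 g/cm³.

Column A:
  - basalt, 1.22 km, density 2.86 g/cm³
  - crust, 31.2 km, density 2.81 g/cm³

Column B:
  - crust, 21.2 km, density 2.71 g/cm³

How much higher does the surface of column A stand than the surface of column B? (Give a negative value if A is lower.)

1.16 km

For any compensation level in the mantle, the mantle terms cancel and isostasy reduces to e = (Σt_A − Σt_B) − (Σ(ρt)_A − Σ(ρt)_B) / ρ_m.
Σt_A = 32.42 km; Σt_B = 21.2 km; Σ(ρt)_A = 91.1612; Σ(ρt)_B = 57.452 (in km·g/cm³).
e = (32.42 − 21.2) − (91.1612 − 57.452) / 3.35 = 1.16 km.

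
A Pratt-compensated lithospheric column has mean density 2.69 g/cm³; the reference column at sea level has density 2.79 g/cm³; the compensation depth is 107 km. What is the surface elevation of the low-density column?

3.98 km

ρ_ref D = ρ (D + h) → h = D (ρ_ref − ρ)/ρ.
h = 107 km × (2.79 − 2.69)/2.69 = 3.98 km.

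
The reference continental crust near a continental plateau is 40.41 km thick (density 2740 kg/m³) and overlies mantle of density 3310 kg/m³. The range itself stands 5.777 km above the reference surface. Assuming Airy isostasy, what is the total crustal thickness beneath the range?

74 km

Root depth r = h ρ_c / (ρ_m − ρ_c) = 5.777 km × 2740 / 570 = 27.77 km.
Total thickness = T + h + r = 40.41 km + 5.777 km + 27.77 km = 74 km.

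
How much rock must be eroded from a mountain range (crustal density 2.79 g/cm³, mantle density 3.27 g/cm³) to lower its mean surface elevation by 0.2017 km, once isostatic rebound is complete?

Net drop Δ = e − u = e − e ρ_c/ρ_m = e (ρ_m − ρ_c)/ρ_m.
e = Δ ρ_m/(ρ_m − ρ_c) = 0.2017 km × 3.27/0.48 = 1.37 km.

1.37 km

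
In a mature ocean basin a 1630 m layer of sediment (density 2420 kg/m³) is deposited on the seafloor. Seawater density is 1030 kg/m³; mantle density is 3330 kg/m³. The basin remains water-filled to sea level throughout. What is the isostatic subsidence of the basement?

Submarine loading: the sediment displaces seawater, and the subsidence is in turn flooded, so s (ρ_m − ρ_w) = t (ρ_sed − ρ_w).
s = 1630 m × (2420 − 1030) / (3330 − 1030) = 985 m.

985 m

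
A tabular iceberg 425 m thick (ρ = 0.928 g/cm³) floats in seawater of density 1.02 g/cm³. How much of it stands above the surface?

Floating equilibrium: submerged depth d = t ρ_obj/ρ_fluid = 425 m × 0.928/1.02 = 386.7 m.
Freeboard = t − d = 425 m − 386.7 m = 38.3 m.

38.3 m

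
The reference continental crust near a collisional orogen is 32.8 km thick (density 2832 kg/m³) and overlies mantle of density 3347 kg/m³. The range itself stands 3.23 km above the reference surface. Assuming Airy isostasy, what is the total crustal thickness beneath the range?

53.8 km

Root depth r = h ρ_c / (ρ_m − ρ_c) = 3.23 km × 2832 / 515 = 17.76 km.
Total thickness = T + h + r = 32.8 km + 3.23 km + 17.76 km = 53.8 km.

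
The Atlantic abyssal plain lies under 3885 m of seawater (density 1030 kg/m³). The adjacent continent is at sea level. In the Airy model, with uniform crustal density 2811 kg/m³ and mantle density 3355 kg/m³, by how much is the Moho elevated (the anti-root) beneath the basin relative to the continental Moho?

Isostatic balance requires: replacing crust with seawater at the top is compensated by replacing crust with mantle at the base: d (ρ_c − ρ_w) = a (ρ_m − ρ_c).
a = d (ρ_c − ρ_w)/(ρ_m − ρ_c) = 3885 m × 1781/544 = 12700 m.

12700 m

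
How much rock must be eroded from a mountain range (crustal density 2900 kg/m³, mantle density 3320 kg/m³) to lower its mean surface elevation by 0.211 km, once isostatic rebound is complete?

1.67 km

Net drop Δ = e − u = e − e ρ_c/ρ_m = e (ρ_m − ρ_c)/ρ_m.
e = Δ ρ_m/(ρ_m − ρ_c) = 0.211 km × 3320/420 = 1.67 km.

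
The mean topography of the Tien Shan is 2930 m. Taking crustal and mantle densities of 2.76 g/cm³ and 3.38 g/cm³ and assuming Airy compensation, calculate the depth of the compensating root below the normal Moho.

13000 m

For local isostatic compensation: the weight of the topography is balanced by the buoyancy of the root, ρ_c h = (ρ_m − ρ_c) r.
r = h · ρ_c / (ρ_m − ρ_c) = 2930 m × 2.76 / (3.38 − 2.76) = 13000 m.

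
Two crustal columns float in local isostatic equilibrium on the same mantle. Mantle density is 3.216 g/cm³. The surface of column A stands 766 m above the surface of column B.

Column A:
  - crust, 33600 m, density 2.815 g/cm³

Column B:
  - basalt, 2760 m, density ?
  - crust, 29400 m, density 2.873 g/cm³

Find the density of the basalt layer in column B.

2.88 g/cm³

Take the compensation level at the base of the deeper column (depth z_c below the surface of column A) and equate Σ ρ_i t_i down to z_c; mantle fills any gap and the z_c terms cancel.
Column A: 33600×2.815 + (z_c − 33600)×3.216
Column B: 766×0 + 2760×ρ + 29400×2.873 + (z_c − 766 − 32160)×3.216
The z_c×3.216 term appears on both sides and cancels. Collect the known terms of each column as K = Σ(ρt)_known − 3.216 × (depth of known layers): K_A = 94584 − 3.216×33600 = −13473.6; K_B = 84466.2 − 3.216×(766 + 32160) = −21423.816.
Balance: K_A = K_B + 2760×ρ, so ρ = (K_A − K_B)/2760 = 7950.22/2760 = 2.88 g/cm³.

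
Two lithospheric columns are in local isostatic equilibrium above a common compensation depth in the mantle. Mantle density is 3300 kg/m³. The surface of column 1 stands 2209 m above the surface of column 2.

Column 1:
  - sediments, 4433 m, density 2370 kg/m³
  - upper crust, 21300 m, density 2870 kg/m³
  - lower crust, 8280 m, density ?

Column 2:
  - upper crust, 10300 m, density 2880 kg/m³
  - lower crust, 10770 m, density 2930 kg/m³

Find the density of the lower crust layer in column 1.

3020 kg/m³

Take the compensation level at the base of the deeper column (depth z_c below the surface of column 1) and equate Σ ρ_i t_i down to z_c; mantle fills any gap and the z_c terms cancel.
Column 1: 4433×2370 + 21300×2870 + 8280×ρ + (z_c − 34013)×3300
Column 2: 2209×0 + 10300×2880 + 10770×2930 + (z_c − 2209 − 21070)×3300
The z_c×3300 term appears on both sides and cancels. Collect the known terms of each column as K = Σ(ρt)_known − 3300 × (depth of known layers): K_1 = 71637210 − 3300×34013 = −40605690; K_2 = 61220100 − 3300×(2209 + 21070) = −15600600.
Balance: K_1 + 8280×ρ = K_2, so ρ = (K_2 − K_1)/8280 = 25005100/8280 = 3020 kg/m³.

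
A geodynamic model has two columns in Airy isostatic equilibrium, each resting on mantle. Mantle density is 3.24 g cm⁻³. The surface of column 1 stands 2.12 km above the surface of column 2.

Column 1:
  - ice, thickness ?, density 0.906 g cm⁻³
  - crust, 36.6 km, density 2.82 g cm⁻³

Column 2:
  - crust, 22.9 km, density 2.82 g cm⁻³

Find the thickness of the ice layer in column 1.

0.478 km

Take the compensation level at the base of the deeper column (depth z_c below the surface of column 1) and equate Σ ρ_i t_i down to z_c; mantle fills any gap and the z_c terms cancel.
Column 1: x×0.906 + 36.6×2.82 + (z_c − 36.6 − x)×3.24
Column 2: 2.12×0 + 22.9×2.82 + (z_c − 2.12 − 22.9)×3.24
The z_c×3.24 term appears on both sides and cancels. Collect the known terms of each column as K = Σ(ρt)_known − 3.24 × (depth of known layers): K_1 = 103.212 − 3.24×36.6 = −15.372; K_2 = 64.578 − 3.24×(2.12 + 22.9) = −16.4868.
Balance: K_1 − x×(3.24 − 0.906) = K_2, so x = (K_1 − K_2)/(3.24 − 0.906) = 1.1148/2.334 = 0.478 km.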